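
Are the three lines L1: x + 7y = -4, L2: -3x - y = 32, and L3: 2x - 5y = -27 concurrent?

Intersecting L1 and L2: solving the 2×2 system gives (x, y) = (-11, 1).
Substitute into L3: (2)(-11) + (-5)(1) = -27.
This equals -27, so (-11, 1) lies on all three lines and they are concurrent.

Yes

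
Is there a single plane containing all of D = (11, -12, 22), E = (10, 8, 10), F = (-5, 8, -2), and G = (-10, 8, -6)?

A normal to the plane through D, E, F is n = DE × DF = (-240, 168, 300).
The plane has equation n·P = 1944. For G: n·G = 1944.
Equal, so G lies in the plane and all four are coplanar.

Yes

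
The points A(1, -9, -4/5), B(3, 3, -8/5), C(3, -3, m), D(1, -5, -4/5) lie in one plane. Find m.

-8/5

Coplanarity ⇔ det[AB; AC; AD] = 0.
Expanding, this is linear in m: (-8)m + (-64/5) = 0.
So m = -8/5.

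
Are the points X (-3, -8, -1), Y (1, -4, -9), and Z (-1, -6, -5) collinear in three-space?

Yes

XY = (4, 4, -8), XZ = (2, 2, -4).
Each component of XZ is 1/2 times the corresponding component of XY, so XZ = 1/2·XY and the points are collinear.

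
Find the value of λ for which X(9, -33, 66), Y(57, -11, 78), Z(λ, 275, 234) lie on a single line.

Collinearity requires XY × XZ = 0; each component is linear in λ.
The y-component gives (12)λ + (-8172) = 0, so λ = 681.
The remaining components then also vanish.

681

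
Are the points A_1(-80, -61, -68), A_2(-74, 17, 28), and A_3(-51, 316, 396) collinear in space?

A_1A_2 = (6, 78, 96), A_1A_3 = (29, 377, 464).
Each component of A_1A_3 is 29/6 times the corresponding component of A_1A_2, so A_1A_3 = 29/6·A_1A_2 and the points are collinear.

Yes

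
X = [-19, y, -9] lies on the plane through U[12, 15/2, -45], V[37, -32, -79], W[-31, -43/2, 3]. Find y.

The plane through U, V, W has equation −2882x + 262y − (4847/2)z = 152877/2.
Substituting X: (262)y + (153139/2) = 152877/2, so y = -1/2.

-1/2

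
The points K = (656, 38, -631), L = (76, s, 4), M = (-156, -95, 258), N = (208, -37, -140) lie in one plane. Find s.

-57

The points are coplanar iff KL · (KM × KN) = 0.
Expanding, this is linear in s: (420)s + (23940) = 0.
So s = -57.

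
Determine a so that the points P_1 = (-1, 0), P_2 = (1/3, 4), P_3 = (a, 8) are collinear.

The three points are collinear iff det[P_1P_2; P_1P_3] = 0.
This determinant is linear in a: (-4)a + (20/3) = 0, so a = 5/3.

5/3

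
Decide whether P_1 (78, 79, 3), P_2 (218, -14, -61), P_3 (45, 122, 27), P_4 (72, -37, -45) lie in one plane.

Yes

The four points are coplanar iff the 3×3 determinant with rows P_1P_2, P_1P_3, P_1P_4 is zero.
Rows: (140, -93, -64), (-33, 43, 24), (-6, -116, -48).
Expanding along the first row: (140)(720) − (-93)(1728) + (-64)(4086) = 0.
Zero determinant ⇒ coplanar.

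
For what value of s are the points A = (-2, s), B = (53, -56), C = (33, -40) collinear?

-12

Collinearity: (A − B) must be parallel to (C − B) = (-20, 16).
Cross-multiplying the components: (s − (-56))·(-20) = (-55)·(16).
Solving gives s = -12.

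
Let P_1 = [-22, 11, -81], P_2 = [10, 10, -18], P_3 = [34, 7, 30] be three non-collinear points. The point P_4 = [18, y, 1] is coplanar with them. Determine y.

0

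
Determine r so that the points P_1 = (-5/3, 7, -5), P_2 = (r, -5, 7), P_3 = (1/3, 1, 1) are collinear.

7/3

Collinearity requires P_1P_2 × P_1P_3 = 0; each component is linear in r.
The y-component gives (-6)r + (14) = 0, so r = 7/3.
The remaining components then also vanish.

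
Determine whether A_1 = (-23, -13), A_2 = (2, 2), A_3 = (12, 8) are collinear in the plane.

Yes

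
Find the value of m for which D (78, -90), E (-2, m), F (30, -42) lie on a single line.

-10

Collinearity: (E − D) must be parallel to (F − D) = (-48, 48).
Cross-multiplying the components: (m − (-90))·(-48) = (-80)·(48).
Solving gives m = -10.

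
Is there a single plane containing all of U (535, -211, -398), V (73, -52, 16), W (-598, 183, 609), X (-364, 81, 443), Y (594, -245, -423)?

Yes

The plane through U, V, W has normal n = UV × UW = (-3003, -3828, -1881) and equation n·P = -50259.
Checking the remaining points: n·X = -50259, n·Y = -50259.
All equal -50259, so all 5 points lie in one plane.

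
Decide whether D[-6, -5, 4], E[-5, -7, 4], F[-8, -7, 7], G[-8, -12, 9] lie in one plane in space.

A normal to the plane through D, E, F is n = DE × DF = (-6, -3, -6).
The plane has equation n·P = 27. For G: n·G = 30.
30 ≠ 27, so G is off the plane.

No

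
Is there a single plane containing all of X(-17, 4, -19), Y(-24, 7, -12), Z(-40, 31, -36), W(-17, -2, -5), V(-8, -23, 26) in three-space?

The plane through X, Y, Z has normal n = XY × XZ = (-240, -280, -120) and equation n·P = 5240.
Checking the remaining points: n·W = 5240, n·V = 5240.
All equal 5240, so all 5 points lie in one plane.

Yes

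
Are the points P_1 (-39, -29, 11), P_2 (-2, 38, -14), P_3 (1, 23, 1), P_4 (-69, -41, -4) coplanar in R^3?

Yes

The four points are coplanar iff the 3×3 determinant with rows P_1P_2, P_1P_3, P_1P_4 is zero.
Rows: (37, 67, -25), (40, 52, -10), (-30, -12, -15).
Expanding along the first row: (37)(-900) − (67)(-900) + (-25)(1080) = 0.
Zero determinant ⇒ coplanar.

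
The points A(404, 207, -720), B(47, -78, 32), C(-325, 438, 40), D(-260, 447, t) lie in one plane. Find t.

-56

Normal to plane ABC: n = (-390312, -276888, -290232); plane equation n·P = -6034824.
Requiring n·D = -6034824: (-290232)t + (-22287816) = -6034824.
So t = -56.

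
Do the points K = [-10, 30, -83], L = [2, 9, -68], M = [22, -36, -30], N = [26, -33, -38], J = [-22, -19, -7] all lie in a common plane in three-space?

The plane through K, L, M has normal n = KL × KM = (-123, -156, -120) and equation n·P = 6510.
Checking the remaining points: n·N = 6510, n·J = 6510.
All equal 6510, so all 5 points lie in one plane.

Yes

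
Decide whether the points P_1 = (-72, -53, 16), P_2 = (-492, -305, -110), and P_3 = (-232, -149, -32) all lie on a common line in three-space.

Yes

P_1P_2 = (-420, -252, -126), P_1P_3 = (-160, -96, -48).
Each component of P_1P_3 is 8/21 times the corresponding component of P_1P_2, so P_1P_3 = 8/21·P_1P_2 and the points are collinear.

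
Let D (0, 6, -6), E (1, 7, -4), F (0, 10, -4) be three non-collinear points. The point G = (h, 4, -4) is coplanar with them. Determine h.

2

The plane through D, E, F has equation −6x − 2y + 4z = -36.
Substituting G: (-6)h + (-24) = -36, so h = 2.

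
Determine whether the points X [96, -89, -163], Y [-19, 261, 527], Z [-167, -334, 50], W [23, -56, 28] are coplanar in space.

A normal to the plane through X, Y, Z is n = XY × XZ = (243600, -156975, 120225).
The plane has equation n·P = 17759700. For W: n·W = 17759700.
Equal, so W lies in the plane and all four are coplanar.

Yes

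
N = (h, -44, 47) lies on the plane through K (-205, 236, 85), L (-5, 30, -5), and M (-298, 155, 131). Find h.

A normal to the plane is n = KL × KM = (-16766, -830, -35358).
N lies in the plane iff n · KN = 0.
This gives (-16766)h + (-1861026) = 0, so h = -111.

-111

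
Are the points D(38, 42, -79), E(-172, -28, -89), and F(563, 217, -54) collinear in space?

Yes

DE = (-210, -70, -10), DF = (525, 175, 25).
DE × DF = (0, 0, 0).
The cross product vanishes, so the three points are collinear.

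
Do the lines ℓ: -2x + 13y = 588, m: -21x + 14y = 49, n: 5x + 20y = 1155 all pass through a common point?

Yes

Lines aᵢx + bᵢy = cᵢ with pairwise distinct directions are concurrent exactly when det[aᵢ bᵢ cᵢ] = 0.
Here the determinant is 0.
It vanishes, so the lines are concurrent at (31, 50).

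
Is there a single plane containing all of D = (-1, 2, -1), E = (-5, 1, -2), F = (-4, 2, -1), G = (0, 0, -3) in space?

Yes

The four points are coplanar iff the 3×3 determinant with rows DE, DF, DG is zero.
Rows: (-4, -1, -1), (-3, 0, 0), (1, -2, -2).
Expanding along the first row: (-4)(0) − (-1)(6) + (-1)(6) = 0.
Zero determinant ⇒ coplanar.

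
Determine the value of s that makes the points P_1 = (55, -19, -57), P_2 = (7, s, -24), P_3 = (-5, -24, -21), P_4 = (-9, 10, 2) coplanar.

Normal to plane P_1P_3P_4: n = (-1339, 1236, -2060); plane equation n·P = 20291.
Requiring n·P_2 = 20291: (1236)s + (40067) = 20291.
So s = -16.

-16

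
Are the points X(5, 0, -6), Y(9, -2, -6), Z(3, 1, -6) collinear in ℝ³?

Yes

XY = (4, -2, 0), XZ = (-2, 1, 0).
Each component of XZ is -1/2 times the corresponding component of XY, so XZ = -1/2·XY and the points are collinear.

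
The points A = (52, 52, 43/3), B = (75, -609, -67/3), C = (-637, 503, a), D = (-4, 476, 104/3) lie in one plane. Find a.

Coplanarity ⇔ det[AB; AC; AD] = 0.
Expanding, this is linear in a: (27264)a + (345344) = 0.
So a = -38/3.

-38/3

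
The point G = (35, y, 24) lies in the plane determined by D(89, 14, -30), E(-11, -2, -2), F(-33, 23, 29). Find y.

50

The plane through D, E, F has equation −1196x + 2484y − 2852z = 13892.
Substituting G: (2484)y + (-110308) = 13892, so y = 50.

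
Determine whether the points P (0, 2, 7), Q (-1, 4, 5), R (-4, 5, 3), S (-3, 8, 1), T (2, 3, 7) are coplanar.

Yes

The plane through P, Q, R has normal n = PQ × PR = (-2, 4, 5) and equation n·X = 43.
Checking the remaining points: n·S = 43, n·T = 43.
All equal 43, so all 5 points lie in one plane.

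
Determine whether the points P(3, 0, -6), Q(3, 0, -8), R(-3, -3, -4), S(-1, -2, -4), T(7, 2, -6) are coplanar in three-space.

The plane through P, Q, R has normal n = PQ × PR = (-6, 12, 0) and equation n·X = -18.
Checking the remaining points: n·S = -18, n·T = -18.
All equal -18, so all 5 points lie in one plane.

Yes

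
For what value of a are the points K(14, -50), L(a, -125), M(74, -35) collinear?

The three points are collinear iff det[KL; KM] = 0.
This determinant is linear in a: (15)a + (4290) = 0, so a = -286.

-286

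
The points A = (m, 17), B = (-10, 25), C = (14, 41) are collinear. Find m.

The three points are collinear iff det[AB; AC] = 0.
This determinant is linear in m: (-16)m + (-352) = 0, so m = -22.

-22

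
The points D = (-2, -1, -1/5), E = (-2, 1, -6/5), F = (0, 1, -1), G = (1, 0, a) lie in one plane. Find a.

-2/5

Normal to plane DEF: n = (2/5, -2, -4); plane equation n·P = 2.
Requiring n·G = 2: (-4)a + (2/5) = 2.
So a = -2/5.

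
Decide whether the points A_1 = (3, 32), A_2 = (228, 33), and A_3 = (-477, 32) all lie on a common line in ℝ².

A_1A_2 = (225, 1), A_1A_3 = (-480, 0).
If collinear, A_1A_3 would be a scalar multiple of A_1A_2. But (225)·(0) ≠ (1)·(-480) (difference 480), so they are not parallel; the points are not collinear.

No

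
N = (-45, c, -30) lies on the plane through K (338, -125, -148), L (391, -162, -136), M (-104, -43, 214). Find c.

42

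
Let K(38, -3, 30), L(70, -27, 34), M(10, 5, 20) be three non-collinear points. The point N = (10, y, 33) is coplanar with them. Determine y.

31

The plane through K, L, M has equation 208x + 208y − 416z = -5200.
Substituting N: (208)y + (-11648) = -5200, so y = 31.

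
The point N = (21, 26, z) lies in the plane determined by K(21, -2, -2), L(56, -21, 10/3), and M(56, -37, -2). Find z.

22/3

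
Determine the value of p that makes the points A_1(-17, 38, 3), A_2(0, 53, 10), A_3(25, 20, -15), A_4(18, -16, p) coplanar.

The points are coplanar iff A_1A_2 · (A_1A_3 × A_1A_4) = 0.
Expanding, this is linear in p: (-936)p + (-34632) = 0.
So p = -37.

-37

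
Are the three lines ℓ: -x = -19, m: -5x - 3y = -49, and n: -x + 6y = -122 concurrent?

No

Intersecting ℓ and m: solving the 2×2 system gives (x, y) = (19, -46/3).
Substitute into n: (-1)(19) + (6)(-46/3) = -111.
But n requires -122 ≠ -111, so the three lines have no common point.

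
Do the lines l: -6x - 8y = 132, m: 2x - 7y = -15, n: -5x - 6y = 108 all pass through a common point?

Yes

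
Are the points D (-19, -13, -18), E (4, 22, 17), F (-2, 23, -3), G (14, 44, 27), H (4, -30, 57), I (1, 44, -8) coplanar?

No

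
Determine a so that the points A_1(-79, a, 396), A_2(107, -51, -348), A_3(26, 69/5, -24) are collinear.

489/5

Collinearity requires A_1A_2 × A_1A_3 = 0; each component is linear in a.
The x-component gives (-324)a + (158436/5) = 0, so a = 489/5.
The remaining components then also vanish.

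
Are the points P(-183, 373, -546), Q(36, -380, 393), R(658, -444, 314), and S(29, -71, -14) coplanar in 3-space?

No

With P as base: PQ = (219, -753, 939), PR = (841, -817, 860), PS = (212, -444, 532).
PR × PS = (-52804, -265092, -200200).
PQ · (PR × PS) = 62400.
Since 62400 ≠ 0, the four points are not coplanar.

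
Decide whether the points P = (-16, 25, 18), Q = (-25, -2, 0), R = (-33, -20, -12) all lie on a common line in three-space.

No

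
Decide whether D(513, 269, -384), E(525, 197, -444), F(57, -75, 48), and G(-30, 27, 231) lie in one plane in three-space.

Yes

A normal to the plane through D, E, F is n = DE × DF = (-51744, 22176, -36960).
The plane has equation n·P = -6386688. For G: n·G = -6386688.
Equal, so G lies in the plane and all four are coplanar.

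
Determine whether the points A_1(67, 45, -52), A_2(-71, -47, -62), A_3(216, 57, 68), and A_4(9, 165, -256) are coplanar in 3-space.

No

The four points are coplanar iff the 3×3 determinant with rows A_1A_2, A_1A_3, A_1A_4 is zero.
Rows: (-138, -92, -10), (149, 12, 120), (-58, 120, -204).
Expanding along the first row: (-138)(-16848) − (-92)(-23436) + (-10)(18576) = -16848.
Nonzero ⇒ not coplanar.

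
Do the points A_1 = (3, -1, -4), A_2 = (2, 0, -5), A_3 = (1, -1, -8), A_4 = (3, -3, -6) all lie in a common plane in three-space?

Yes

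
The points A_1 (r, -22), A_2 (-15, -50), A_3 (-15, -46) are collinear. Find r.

-15

Collinearity: (A_1 − A_2) must be parallel to (A_3 − A_2) = (0, 4).
Cross-multiplying the components: (r − (-15))·(4) = (28)·(0).
Solving gives r = -15.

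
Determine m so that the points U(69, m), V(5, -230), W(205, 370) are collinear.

-38

Collinearity: (U − V) must be parallel to (W − V) = (200, 600).
Cross-multiplying the components: (m − (-230))·(200) = (64)·(600).
Solving gives m = -38.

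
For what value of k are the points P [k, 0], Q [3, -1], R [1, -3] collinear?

Collinearity: (P − Q) must be parallel to (R − Q) = (-2, -2).
Cross-multiplying the components: (k − 3)·(-2) = (1)·(-2).
Solving gives k = 4.

4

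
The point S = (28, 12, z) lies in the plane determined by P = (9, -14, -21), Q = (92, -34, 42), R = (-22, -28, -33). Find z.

The plane through P, Q, R has equation 1122x − 957y − 1782z = 60918.
Substituting S: (-1782)z + (19932) = 60918, so z = -23.

-23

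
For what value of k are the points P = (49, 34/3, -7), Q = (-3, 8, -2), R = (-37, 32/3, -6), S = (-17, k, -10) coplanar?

40/3

The points are coplanar iff PQ · (PR × PS) = 0.
Expanding, this is linear in k: (-378)k + (5040) = 0.
So k = 40/3.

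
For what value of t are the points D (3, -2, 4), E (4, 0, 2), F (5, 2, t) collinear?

0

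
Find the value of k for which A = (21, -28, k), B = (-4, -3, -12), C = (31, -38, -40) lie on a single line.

-32

Direction BC = (35, -35, -28). From the x-coordinate of A, the parameter along the line is τ = (21 − (-4))/35 = 5/7.
Then k = (-12) + 5/7·(-28) = -32.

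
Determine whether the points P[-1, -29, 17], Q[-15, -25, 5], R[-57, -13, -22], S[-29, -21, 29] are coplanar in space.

The four points are coplanar iff the 3×3 determinant with rows PQ, PR, PS is zero.
Rows: (-14, 4, -12), (-56, 16, -39), (-28, 8, 12).
Expanding along the first row: (-14)(504) − (4)(-1764) + (-12)(0) = 0.
Zero determinant ⇒ coplanar.

Yes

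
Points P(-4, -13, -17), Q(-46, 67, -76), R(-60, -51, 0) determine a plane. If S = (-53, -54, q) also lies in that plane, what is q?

3

The plane through P, Q, R has equation −882x + 4018y + 6076z = -151998.
Substituting S: (6076)q + (-170226) = -151998, so q = 3.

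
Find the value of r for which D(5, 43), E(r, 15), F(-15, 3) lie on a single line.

-9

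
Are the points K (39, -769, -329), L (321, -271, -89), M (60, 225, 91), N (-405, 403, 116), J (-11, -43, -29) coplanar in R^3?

No

The plane through K, L, M has normal n = KL × KM = (-29400, -113400, 269850) and equation n·P = -2722650.
Checking the remaining points: n·N = -2490600, n·J = -2626050.
Since n·N = -2490600 ≠ -2722650, N is off the plane and the points are not all coplanar.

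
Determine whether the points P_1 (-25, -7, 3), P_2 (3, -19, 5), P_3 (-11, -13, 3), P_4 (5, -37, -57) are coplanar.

No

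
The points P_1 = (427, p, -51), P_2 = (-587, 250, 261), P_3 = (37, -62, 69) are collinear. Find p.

Direction P_2P_3 = (624, -312, -192). From the x-coordinate of P_1, the parameter along the line is τ = (427 − (-587))/624 = 13/8.
Then p = 250 + 13/8·(-312) = -257.

-257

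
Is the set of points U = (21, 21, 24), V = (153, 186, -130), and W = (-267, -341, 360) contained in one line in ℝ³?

No

UV = (132, 165, -154), UW = (-288, -362, 336).
UV × UW = (-308, 0, -264).
The cross product is nonzero, so the points do not lie on one line.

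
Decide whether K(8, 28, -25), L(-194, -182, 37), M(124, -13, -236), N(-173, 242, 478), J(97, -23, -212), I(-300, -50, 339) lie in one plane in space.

No

The plane through K, L, M has normal n = KL × KM = (46852, -35430, 32642) and equation n·P = -1433274.
Checking the remaining points: n·N = -1076580, n·J = -1560570, n·I = -1218462.
Since n·N = -1076580 ≠ -1433274, N is off the plane and the points are not all coplanar.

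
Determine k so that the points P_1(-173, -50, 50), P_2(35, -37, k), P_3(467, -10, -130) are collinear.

Direction P_1P_3 = (640, 40, -180). From the x-coordinate of P_2, the parameter along the line is τ = (35 − (-173))/640 = 13/40.
Then k = 50 + 13/40·(-180) = -17/2.

-17/2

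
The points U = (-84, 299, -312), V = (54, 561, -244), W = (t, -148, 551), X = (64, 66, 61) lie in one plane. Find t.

Normal to plane UVX: n = (113570, -41410, -70930); plane equation n·P = 208690.
Requiring n·W = 208690: (113570)t + (-32953750) = 208690.
So t = 292.

292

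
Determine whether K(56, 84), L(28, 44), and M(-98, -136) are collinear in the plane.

KL = (-28, -40), KM = (-154, -220).
det[KL; KM] = (-28)(-220) − (-40)(-154) = 0.
The determinant is zero, so the points are collinear.

Yes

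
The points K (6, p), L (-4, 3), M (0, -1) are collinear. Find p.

-7

The three points are collinear iff det[KL; KM] = 0.
This determinant is linear in p: (4)p + (28) = 0, so p = -7.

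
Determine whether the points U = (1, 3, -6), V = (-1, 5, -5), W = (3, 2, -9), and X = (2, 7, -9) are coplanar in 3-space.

No

The four points are coplanar iff the 3×3 determinant with rows UV, UW, UX is zero.
Rows: (-2, 2, 1), (2, -1, -3), (1, 4, -3).
Expanding along the first row: (-2)(15) − (2)(-3) + (1)(9) = -15.
Nonzero ⇒ not coplanar.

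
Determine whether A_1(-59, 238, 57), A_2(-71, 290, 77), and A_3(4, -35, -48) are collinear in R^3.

Yes

A_1A_2 = (-12, 52, 20), A_1A_3 = (63, -273, -105).
Each component of A_1A_3 is -21/4 times the corresponding component of A_1A_2, so A_1A_3 = -21/4·A_1A_2 and the points are collinear.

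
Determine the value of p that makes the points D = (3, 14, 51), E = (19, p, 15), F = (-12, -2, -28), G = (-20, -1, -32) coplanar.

1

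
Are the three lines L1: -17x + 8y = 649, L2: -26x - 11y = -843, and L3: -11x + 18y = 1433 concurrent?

Yes

Intersecting L1 and L2: solving the 2×2 system gives (x, y) = (-1, 79).
Substitute into L3: (-11)(-1) + (18)(79) = 1433.
This equals 1433, so (-1, 79) lies on all three lines and they are concurrent.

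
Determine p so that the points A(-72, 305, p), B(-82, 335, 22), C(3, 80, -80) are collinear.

Collinearity requires AB × AC = 0; each component is linear in p.
The x-component gives (-255)p + (2550) = 0, so p = 10.
The remaining components then also vanish.

10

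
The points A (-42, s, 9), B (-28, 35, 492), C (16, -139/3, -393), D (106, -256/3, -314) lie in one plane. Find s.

28/3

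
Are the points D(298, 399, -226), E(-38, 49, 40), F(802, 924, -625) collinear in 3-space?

DE = (-336, -350, 266), DF = (504, 525, -399).
DE × DF = (0, 0, 0).
The cross product vanishes, so the three points are collinear.

Yes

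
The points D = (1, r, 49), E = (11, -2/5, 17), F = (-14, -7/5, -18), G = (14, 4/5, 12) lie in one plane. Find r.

-31/5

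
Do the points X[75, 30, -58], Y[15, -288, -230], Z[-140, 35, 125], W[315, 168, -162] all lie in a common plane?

With X as base: XY = (-60, -318, -172), XZ = (-215, 5, 183), XW = (240, 138, -104).
XZ × XW = (-25774, 21560, -30870).
XY · (XZ × XW) = 0.
The scalar triple product vanishes, so the four points are coplanar.

Yes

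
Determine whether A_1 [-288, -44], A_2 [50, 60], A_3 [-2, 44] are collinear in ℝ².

Yes

A_1A_2 = (338, 104), A_1A_3 = (286, 88).
Checking proportionality: A_1A_3 = 11/13·A_1A_2, so the vectors are parallel and the points are collinear.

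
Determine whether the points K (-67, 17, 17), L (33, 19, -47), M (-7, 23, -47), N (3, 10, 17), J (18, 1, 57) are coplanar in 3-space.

Yes

The plane through K, L, M has normal n = KL × KM = (256, 2560, 480) and equation n·P = 34528.
Checking the remaining points: n·N = 34528, n·J = 34528.
All equal 34528, so all 5 points lie in one plane.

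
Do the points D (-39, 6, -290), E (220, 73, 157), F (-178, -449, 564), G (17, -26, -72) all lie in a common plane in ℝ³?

Yes

A normal to the plane through D, E, F is n = DE × DF = (260603, -283319, -108532).
The plane has equation n·P = 19610849. For G: n·G = 19610849.
Equal, so G lies in the plane and all four are coplanar.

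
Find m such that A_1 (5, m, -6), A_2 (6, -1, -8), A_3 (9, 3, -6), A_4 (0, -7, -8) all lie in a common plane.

-1

The points are coplanar iff A_1A_2 · (A_1A_3 × A_1A_4) = 0.
Expanding, this is linear in m: (12)m + (12) = 0.
So m = -1.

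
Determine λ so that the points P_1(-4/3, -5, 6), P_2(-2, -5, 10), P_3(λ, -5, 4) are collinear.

Collinearity requires P_1P_2 × P_1P_3 = 0; each component is linear in λ.
The y-component gives (4)λ + (4) = 0, so λ = -1.
The remaining components then also vanish.

-1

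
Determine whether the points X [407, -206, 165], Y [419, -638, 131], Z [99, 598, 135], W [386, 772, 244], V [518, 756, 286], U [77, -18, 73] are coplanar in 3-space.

No

The plane through X, Y, Z has normal n = XY × XZ = (40296, 10832, -123408) and equation n·P = -6193240.
Checking the remaining points: n·W = -6194992, n·V = -6232368, n·U = -6100968.
Since n·W = -6194992 ≠ -6193240, W is off the plane and the points are not all coplanar.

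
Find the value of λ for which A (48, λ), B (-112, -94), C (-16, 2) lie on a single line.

66

The three points are collinear iff det[AB; AC] = 0.
This determinant is linear in λ: (96)λ + (-6336) = 0, so λ = 66.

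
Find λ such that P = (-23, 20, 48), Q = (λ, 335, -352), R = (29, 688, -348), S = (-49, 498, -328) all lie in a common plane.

-144

Coplanarity ⇔ det[PQ; PR; PS] = 0.
Expanding, this is linear in λ: (-61880)λ + (-8910720) = 0.
So λ = -144.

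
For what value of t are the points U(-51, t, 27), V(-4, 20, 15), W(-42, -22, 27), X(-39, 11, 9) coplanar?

The points are coplanar iff UV · (UW × UX) = 0.
Expanding, this is linear in t: (648)t + (17496) = 0.
So t = -27.

-27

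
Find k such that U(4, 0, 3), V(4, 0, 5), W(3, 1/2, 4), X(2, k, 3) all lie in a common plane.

Coplanarity ⇔ det[UV; UW; UX] = 0.
Expanding, this is linear in k: (-2)k + (2) = 0.
So k = 1.

1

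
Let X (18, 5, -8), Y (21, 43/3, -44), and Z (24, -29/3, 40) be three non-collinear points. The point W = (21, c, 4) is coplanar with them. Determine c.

A normal to the plane is n = XY × XZ = (-80, -360, -100).
W lies in the plane iff n · XW = 0.
This gives (-360)c + (360) = 0, so c = 1.

1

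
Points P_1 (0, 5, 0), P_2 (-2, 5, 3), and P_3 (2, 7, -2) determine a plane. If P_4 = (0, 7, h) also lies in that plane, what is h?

1

The plane through P_1, P_2, P_3 has equation −6x + 2y − 4z = 10.
Substituting P_4: (-4)h + (14) = 10, so h = 1.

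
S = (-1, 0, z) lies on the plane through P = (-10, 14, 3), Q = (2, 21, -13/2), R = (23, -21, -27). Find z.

-11/2

A normal to the plane is n = PQ × PR = (-1085/2, 93/2, -651).
S lies in the plane iff n · PS = 0.
This gives (-651)z + (-7161/2) = 0, so z = -11/2.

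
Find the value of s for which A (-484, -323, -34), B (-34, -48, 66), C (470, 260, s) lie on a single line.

178

Direction AB = (450, 275, 100). From the x-coordinate of C, the parameter along the line is τ = (470 − (-484))/450 = 53/25.
Then s = (-34) + 53/25·(100) = 178.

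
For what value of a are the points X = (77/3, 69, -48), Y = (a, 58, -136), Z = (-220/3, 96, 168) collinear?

Direction XZ = (-99, 27, 216). From the y-coordinate of Y, the parameter along the line is τ = (58 − 69)/27 = -11/27.
Then a = 77/3 + (-11/27)·(-99) = 66.

66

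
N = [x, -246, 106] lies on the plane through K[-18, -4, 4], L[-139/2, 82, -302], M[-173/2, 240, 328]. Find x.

155/2

The plane through K, L, M has equation 102528x + 37647y − 6675z = -2022792.
Substituting N: (102528)x + (-9968712) = -2022792, so x = 155/2.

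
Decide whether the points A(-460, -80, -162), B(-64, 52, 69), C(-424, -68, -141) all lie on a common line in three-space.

AB = (396, 132, 231), AC = (36, 12, 21).
AB × AC = (0, 0, 0).
The cross product vanishes, so the three points are collinear.

Yes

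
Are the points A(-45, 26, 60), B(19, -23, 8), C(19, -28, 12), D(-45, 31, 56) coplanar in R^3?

Yes

The four points are coplanar iff the 3×3 determinant with rows AB, AC, AD is zero.
Rows: (64, -49, -52), (64, -54, -48), (0, 5, -4).
Expanding along the first row: (64)(456) − (-49)(-256) + (-52)(320) = 0.
Zero determinant ⇒ coplanar.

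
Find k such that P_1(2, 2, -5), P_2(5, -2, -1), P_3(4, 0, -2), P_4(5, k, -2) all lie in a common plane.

-4

The points are coplanar iff P_1P_2 · (P_1P_3 × P_1P_4) = 0.
Expanding, this is linear in k: (-1)k + (-4) = 0.
So k = -4.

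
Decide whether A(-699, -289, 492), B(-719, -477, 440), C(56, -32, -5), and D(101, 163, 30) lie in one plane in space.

Yes

The four points are coplanar iff the 3×3 determinant with rows AB, AC, AD is zero.
Rows: (-20, -188, -52), (755, 257, -497), (800, 452, -462).
Expanding along the first row: (-20)(105910) − (-188)(48790) + (-52)(135660) = 0.
Zero determinant ⇒ coplanar.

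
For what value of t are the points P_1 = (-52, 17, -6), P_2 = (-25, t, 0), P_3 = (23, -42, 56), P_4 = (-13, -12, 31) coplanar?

Normal to plane P_1P_3P_4: n = (-385, -357, 126); plane equation n·P = 13195.
Requiring n·P_2 = 13195: (-357)t + (9625) = 13195.
So t = -10.

-10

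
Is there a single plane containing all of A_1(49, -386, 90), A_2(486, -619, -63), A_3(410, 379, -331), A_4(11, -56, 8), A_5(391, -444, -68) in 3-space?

Yes

The plane through A_1, A_2, A_3 has normal n = A_1A_2 × A_1A_3 = (215138, 128744, 418418) and equation n·P = -1495802.
Checking the remaining points: n·A_4 = -1495802, n·A_5 = -1495802.
All equal -1495802, so all 5 points lie in one plane.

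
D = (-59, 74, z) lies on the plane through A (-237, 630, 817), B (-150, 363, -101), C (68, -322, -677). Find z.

The plane through A, B, C has equation −475038x − 150012y − 1389z = 16941633.
Substituting D: (-1389)z + (16926354) = 16941633, so z = -11.

-11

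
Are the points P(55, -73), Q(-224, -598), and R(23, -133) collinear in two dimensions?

PQ = (-279, -525), PR = (-32, -60).
det[PQ; PR] = (-279)(-60) − (-525)(-32) = -60.
The determinant is nonzero, so they are not collinear.

No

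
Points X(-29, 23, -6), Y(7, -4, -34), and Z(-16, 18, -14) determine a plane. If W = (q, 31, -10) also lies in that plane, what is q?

A normal to the plane is n = XY × XZ = (76, -76, 171).
W lies in the plane iff n · XW = 0.
This gives (76)q + (912) = 0, so q = -12.

-12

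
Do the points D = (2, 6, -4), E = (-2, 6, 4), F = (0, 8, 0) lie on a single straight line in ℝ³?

No

DE = (-4, 0, 8), DF = (-2, 2, 4).
Comparing components 2 and 3: (0)(4) − (8)(2) = -16 ≠ 0, so DE and DF are not parallel and the points are not collinear.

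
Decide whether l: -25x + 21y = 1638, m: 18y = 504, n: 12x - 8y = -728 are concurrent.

Lines aᵢx + bᵢy = cᵢ with pairwise distinct directions are concurrent exactly when det[aᵢ bᵢ cᵢ] = 0.
Here the determinant is 0.
It vanishes, so the lines are concurrent at (-42, 28).

Yes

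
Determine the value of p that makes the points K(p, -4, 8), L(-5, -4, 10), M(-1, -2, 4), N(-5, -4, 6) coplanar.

-5

The points are coplanar iff KL · (KM × KN) = 0.
Expanding, this is linear in p: (8)p + (40) = 0.
So p = -5.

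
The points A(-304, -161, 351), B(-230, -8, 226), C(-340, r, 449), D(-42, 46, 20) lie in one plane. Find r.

-347

The points are coplanar iff AB · (AC × AD) = 0.
Expanding, this is linear in r: (8256)r + (2864832) = 0.
So r = -347.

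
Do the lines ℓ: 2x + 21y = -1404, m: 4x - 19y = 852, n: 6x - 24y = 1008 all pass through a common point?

Yes

The three lines meet at one point iff the augmented coefficient matrix [aᵢ bᵢ cᵢ] has rank < 3, i.e. its determinant vanishes.
Here the determinant is 0.
It vanishes, so the lines are concurrent at (-72, -60).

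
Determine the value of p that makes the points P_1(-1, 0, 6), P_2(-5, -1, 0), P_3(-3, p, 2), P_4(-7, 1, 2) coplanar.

-1

Coplanarity ⇔ det[P_1P_2; P_1P_3; P_1P_4] = 0.
Expanding, this is linear in p: (-20)p + (-20) = 0.
So p = -1.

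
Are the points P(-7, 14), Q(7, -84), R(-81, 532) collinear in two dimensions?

PQ = (14, -98), PR = (-74, 518).
Checking proportionality: PR = -37/7·PQ, so the vectors are parallel and the points are collinear.

Yes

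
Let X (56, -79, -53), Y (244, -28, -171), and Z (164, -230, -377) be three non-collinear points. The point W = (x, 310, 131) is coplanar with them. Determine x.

Coplanarity requires XY · (XZ × XW) = 0.
XY = (188, 51, -118), XZ = (108, -151, -324); the triple product is linear in x with coefficient -34342 and constant term 14423640.
Setting it to zero: x = 420.

420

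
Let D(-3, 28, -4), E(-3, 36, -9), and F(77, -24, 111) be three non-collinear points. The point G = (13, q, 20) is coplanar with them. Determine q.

A normal to the plane is n = DE × DF = (660, -400, -640).
G lies in the plane iff n · DG = 0.
This gives (-400)q + (6400) = 0, so q = 16.

16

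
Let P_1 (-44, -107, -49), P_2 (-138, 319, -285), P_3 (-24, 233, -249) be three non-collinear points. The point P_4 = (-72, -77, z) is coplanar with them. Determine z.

-63

A normal to the plane is n = P_1P_2 × P_1P_3 = (-4960, -23520, -40480).
P_4 lies in the plane iff n · P_1P_4 = 0.
This gives (-40480)z + (-2550240) = 0, so z = -63.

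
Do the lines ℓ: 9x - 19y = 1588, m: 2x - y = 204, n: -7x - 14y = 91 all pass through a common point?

No

Intersecting ℓ and m: solving the 2×2 system gives (x, y) = (2288/29, -1340/29).
Substitute into n: (-7)(2288/29) + (-14)(-1340/29) = 2744/29.
But n requires 91 ≠ 2744/29, so the three lines have no common point.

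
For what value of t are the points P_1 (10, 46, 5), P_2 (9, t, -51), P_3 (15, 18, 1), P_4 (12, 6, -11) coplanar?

-62

Normal to plane P_1P_3P_4: n = (288, 72, -144); plane equation n·P = 5472.
Requiring n·P_2 = 5472: (72)t + (9936) = 5472.
So t = -62.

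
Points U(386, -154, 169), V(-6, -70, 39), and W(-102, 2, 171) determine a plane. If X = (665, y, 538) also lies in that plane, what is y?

-127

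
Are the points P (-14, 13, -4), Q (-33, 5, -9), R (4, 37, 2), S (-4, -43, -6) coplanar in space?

The four points are coplanar iff the 3×3 determinant with rows PQ, PR, PS is zero.
Rows: (-19, -8, -5), (18, 24, 6), (10, -56, -2).
Expanding along the first row: (-19)(288) − (-8)(-96) + (-5)(-1248) = 0.
Zero determinant ⇒ coplanar.

Yes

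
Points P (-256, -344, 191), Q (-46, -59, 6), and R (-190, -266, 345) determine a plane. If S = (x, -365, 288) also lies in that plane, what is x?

-268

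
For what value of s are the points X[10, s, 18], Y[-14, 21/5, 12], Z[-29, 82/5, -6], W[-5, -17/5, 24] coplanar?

-10

Coplanarity ⇔ det[XY; XZ; XW] = 0.
Expanding, this is linear in s: (-18)s + (-180) = 0.
So s = -10.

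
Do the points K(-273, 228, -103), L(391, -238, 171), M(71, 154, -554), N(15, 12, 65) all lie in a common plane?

With K as base: KL = (664, -466, 274), KM = (344, -74, -451), KN = (288, -216, 168).
KM × KN = (-109848, -187680, -52992).
KL · (KM × KN) = 0.
The scalar triple product vanishes, so the four points are coplanar.

Yes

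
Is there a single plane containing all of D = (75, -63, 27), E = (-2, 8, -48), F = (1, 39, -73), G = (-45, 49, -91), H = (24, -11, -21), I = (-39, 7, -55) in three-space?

The plane through D, E, F has normal n = DE × DF = (550, -2150, -2600) and equation n·P = 106500.
Checking the remaining points: n·G = 106500, n·H = 91450, n·I = 106500.
Since n·H = 91450 ≠ 106500, H is off the plane and the points are not all coplanar.

No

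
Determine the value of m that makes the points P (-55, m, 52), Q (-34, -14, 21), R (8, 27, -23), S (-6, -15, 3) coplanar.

Coplanarity ⇔ det[PQ; PR; PS] = 0.
Expanding, this is linear in m: (476)m + (27132) = 0.
So m = -57.

-57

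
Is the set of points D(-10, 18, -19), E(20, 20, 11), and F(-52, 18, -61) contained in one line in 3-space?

DE = (30, 2, 30), DF = (-42, 0, -42).
Comparing components 2 and 3: (2)(-42) − (30)(0) = -84 ≠ 0, so DE and DF are not parallel and the points are not collinear.

No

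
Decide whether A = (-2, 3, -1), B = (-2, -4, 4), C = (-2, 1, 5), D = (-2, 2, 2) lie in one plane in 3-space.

A normal to the plane through A, B, C is n = AB × AC = (-32, 0, 0).
The plane has equation n·P = 64. For D: n·D = 64.
Equal, so D lies in the plane and all four are coplanar.

Yes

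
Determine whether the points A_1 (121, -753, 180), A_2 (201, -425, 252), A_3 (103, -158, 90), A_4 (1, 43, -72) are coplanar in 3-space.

The four points are coplanar iff the 3×3 determinant with rows A_1A_2, A_1A_3, A_1A_4 is zero.
Rows: (80, 328, 72), (-18, 595, -90), (-120, 796, -252).
Expanding along the first row: (80)(-78300) − (328)(-6264) + (72)(57072) = -100224.
Nonzero ⇒ not coplanar.

No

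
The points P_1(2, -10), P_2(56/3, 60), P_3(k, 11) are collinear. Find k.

7

Collinearity: (P_3 − P_1) must be parallel to (P_2 − P_1) = (50/3, 70).
Cross-multiplying the components: (k − 2)·(70) = (21)·(50/3).
Solving gives k = 7.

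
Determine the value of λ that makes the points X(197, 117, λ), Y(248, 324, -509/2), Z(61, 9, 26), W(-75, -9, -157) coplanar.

44

The points are coplanar iff XY · (XZ × XW) = 0.
Expanding, this is linear in λ: (39474)λ + (-1736856) = 0.
So λ = 44.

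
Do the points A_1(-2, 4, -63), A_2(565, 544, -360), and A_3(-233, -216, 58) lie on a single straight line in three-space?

Yes

A_1A_2 = (567, 540, -297), A_1A_3 = (-231, -220, 121).
Each component of A_1A_3 is -11/27 times the corresponding component of A_1A_2, so A_1A_3 = -11/27·A_1A_2 and the points are collinear.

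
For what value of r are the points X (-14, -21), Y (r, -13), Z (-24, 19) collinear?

The three points are collinear iff det[XY; XZ] = 0.
This determinant is linear in r: (40)r + (640) = 0, so r = -16.

-16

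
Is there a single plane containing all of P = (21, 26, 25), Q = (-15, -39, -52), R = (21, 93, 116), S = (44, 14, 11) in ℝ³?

No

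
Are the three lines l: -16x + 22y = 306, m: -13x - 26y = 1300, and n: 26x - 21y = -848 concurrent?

No

Intersecting l and m: solving the 2×2 system gives (x, y) = (-1406/27, -647/27).
Substitute into n: (26)(-1406/27) + (-21)(-647/27) = -22969/27.
But n requires -848 ≠ -22969/27, so the three lines have no common point.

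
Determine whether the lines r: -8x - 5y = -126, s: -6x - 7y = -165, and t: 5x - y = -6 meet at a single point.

No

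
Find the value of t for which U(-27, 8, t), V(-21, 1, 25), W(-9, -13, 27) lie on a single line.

Collinearity requires UV × UW = 0; each component is linear in t.
The x-component gives (-14)t + (336) = 0, so t = 24.
The remaining components then also vanish.

24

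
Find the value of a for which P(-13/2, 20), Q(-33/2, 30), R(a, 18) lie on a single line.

-9/2

Collinearity: (R − P) must be parallel to (Q − P) = (-10, 10).
Cross-multiplying the components: (a − (-13/2))·(10) = (-2)·(-10).
Solving gives a = -9/2.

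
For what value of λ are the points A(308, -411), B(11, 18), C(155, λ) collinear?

Collinearity: (C − A) must be parallel to (B − A) = (-297, 429).
Cross-multiplying the components: (λ − (-411))·(-297) = (-153)·(429).
Solving gives λ = -190.

-190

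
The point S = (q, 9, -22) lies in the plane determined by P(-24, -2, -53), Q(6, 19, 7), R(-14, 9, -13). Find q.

-8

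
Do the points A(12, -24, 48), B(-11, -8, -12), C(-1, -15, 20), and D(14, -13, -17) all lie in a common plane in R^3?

A normal to the plane through A, B, C is n = AB × AC = (92, 136, 1).
The plane has equation n·P = -2112. For D: n·D = -497.
-497 ≠ -2112, so D is off the plane.

No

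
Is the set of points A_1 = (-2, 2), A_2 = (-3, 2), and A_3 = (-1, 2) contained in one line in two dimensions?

A_1A_2 = (-1, 0), A_1A_3 = (1, 0).
det[A_1A_2; A_1A_3] = (-1)(0) − (0)(1) = 0.
The determinant is zero, so the points are collinear.

Yes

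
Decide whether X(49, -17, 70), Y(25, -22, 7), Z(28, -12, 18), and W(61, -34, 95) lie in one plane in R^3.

A normal to the plane through X, Y, Z is n = XY × XZ = (575, 75, -225).
The plane has equation n·P = 11150. For W: n·W = 11150.
Equal, so W lies in the plane and all four are coplanar.

Yes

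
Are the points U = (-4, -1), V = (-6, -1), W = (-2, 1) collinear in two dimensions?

UV = (-2, 0), UW = (2, 2).
Twice the signed area of △UVW is (-2)(2) − (0)(2) = -4.
The area is nonzero, so the three points are not collinear.

No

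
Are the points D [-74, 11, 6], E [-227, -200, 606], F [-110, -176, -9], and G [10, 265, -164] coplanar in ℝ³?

No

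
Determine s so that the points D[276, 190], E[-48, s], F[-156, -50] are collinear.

10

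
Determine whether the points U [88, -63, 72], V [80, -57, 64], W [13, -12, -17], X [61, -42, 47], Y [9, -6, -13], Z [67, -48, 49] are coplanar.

Yes

The plane through U, V, W has normal n = UV × UW = (-126, -112, 42) and equation n·P = -1008.
Checking the remaining points: n·X = -1008, n·Y = -1008, n·Z = -1008.
All equal -1008, so all 6 points lie in one plane.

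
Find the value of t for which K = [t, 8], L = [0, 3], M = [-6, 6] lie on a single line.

-10

The three points are collinear iff det[KL; KM] = 0.
This determinant is linear in t: (-3)t + (-30) = 0, so t = -10.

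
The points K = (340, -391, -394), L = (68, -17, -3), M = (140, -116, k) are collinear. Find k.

-213/2

Direction KL = (-272, 374, 391). From the x-coordinate of M, the parameter along the line is τ = (140 − 340)/(-272) = 25/34.
Then k = (-394) + 25/34·(391) = -213/2.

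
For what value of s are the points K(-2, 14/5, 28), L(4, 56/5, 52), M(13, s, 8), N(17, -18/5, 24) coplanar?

The points are coplanar iff KL · (KM × KN) = 0.
Expanding, this is linear in s: (-480)s + (-4416) = 0.
So s = -46/5.

-46/5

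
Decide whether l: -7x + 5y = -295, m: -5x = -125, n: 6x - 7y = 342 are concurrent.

No

Intersecting l and m: solving the 2×2 system gives (x, y) = (25, -24).
Substitute into n: (6)(25) + (-7)(-24) = 318.
But n requires 342 ≠ 318, so the three lines have no common point.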